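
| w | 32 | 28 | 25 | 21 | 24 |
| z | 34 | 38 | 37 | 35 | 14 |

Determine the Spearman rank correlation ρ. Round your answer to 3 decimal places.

0.200

Rank w: 5, 4, 3, 1, 2
Rank z: 2, 5, 4, 3, 1
d = rank(w) − rank(z): 3, -1, -1, -2, 1; Σd² = 16
ρ = 1 − 6Σd² / [n(n²−1)] = 1 − 6×16 / (5×24) = 1 − 96/120 ≈ 0.200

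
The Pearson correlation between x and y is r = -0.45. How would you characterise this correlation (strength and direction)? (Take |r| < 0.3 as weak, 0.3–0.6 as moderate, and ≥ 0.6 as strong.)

moderate negative

r = -0.45 < 0 so the relationship is negative.
|r| = 0.45, which falls in the moderate range.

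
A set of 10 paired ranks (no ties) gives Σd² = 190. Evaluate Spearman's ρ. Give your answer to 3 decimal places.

-0.152

ρ = 1 − 6Σd² / [n(n²−1)] = 1 − 6×190 / (10×99)
  = 1 − 1140/990 = 1 − 1.1515 ≈ -0.152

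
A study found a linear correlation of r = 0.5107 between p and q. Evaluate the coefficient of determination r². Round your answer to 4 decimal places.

r² = (0.5107)² = 0.2608

0.2608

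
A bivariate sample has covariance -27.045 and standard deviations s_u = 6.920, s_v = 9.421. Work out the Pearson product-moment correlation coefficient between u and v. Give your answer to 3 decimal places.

r = Cov(u,v) / (s_u · s_v) = -27.045 / (6.920 × 9.421)
  = -27.045 / 65.1933 ≈ -0.415

-0.415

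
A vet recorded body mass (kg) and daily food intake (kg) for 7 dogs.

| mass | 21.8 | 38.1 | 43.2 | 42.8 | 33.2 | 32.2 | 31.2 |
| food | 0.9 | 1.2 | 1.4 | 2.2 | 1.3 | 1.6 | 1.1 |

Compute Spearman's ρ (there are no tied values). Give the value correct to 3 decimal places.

Rank mass: 1, 5, 7, 6, 4, 3, 2
Rank food: 1, 3, 5, 7, 4, 6, 2
d = rank(mass) − rank(food): 0, 2, 2, -1, 0, -3, 0; Σd² = 18
ρ = 1 − 6Σd² / [n(n²−1)] = 1 − 6×18 / (7×48) = 1 − 108/336 ≈ 0.679

0.679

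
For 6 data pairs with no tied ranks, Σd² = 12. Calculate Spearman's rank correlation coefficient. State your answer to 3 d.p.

ρ = 1 − 6Σd² / [n(n²−1)] = 1 − 6×12 / (6×35)
  = 1 − 72/210 = 1 − 0.3429 ≈ 0.657

0.657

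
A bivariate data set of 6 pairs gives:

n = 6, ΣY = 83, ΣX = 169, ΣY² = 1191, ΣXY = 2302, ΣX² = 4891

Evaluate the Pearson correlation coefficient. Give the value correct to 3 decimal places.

r = (nΣXY − ΣXΣY) / √[(nΣX² − (ΣX)²)(nΣY² − (ΣY)²)]
Numerator: 6×2302 − 169×83 = -215
Denominator: √[(29346 − 28561)(7146 − 6889)] = √[785 × 257] = 449.1603
r = -215 / 449.1603 ≈ -0.479

-0.479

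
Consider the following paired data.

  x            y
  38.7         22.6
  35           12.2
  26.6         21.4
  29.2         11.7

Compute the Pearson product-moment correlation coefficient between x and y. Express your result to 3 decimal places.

n = 4, Σx = 129.5, Σy = 67.9, Σx² = 4282.89, Σy² = 1254.45, Σxy = 2212.5
nΣxy − ΣxΣy = 8850 − 8793.05 = 56.95
nΣx² − (Σx)² = 17131.56 − 16770.25 = 361.31; nΣy² − (Σy)² = 5017.8 − 4610.41 = 407.39
r = 56.95 / √(361.31 × 407.39) = 56.95 / 383.6588 ≈ 0.148

0.148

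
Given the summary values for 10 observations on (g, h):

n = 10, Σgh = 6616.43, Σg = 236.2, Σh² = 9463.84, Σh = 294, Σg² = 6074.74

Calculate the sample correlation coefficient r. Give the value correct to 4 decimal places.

-0.5142

r = (nΣgh − ΣgΣh) / √[(nΣg² − (Σg)²)(nΣh² − (Σh)²)]
Numerator: 10×6616.43 − 236.2×294 = -3278.5
Denominator: √[(60747.4 − 55790.44)(94638.4 − 86436)] = √[4956.96 × 8202.4] = 6376.4386
r = -3278.5 / 6376.4386 ≈ -0.5142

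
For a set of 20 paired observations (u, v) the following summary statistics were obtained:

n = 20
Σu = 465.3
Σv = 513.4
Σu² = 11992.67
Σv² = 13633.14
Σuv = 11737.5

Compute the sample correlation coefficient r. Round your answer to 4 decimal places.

r = (nΣuv − ΣuΣv) / √[(nΣu² − (Σu)²)(nΣv² − (Σv)²)]
Numerator: 20×11737.5 − 465.3×513.4 = -4135.02
Denominator: √[(239853.4 − 216504.09)(272662.8 − 263579.56)] = √[23349.31 × 9083.24] = 14563.2203
r = -4135.02 / 14563.2203 ≈ -0.2839

-0.2839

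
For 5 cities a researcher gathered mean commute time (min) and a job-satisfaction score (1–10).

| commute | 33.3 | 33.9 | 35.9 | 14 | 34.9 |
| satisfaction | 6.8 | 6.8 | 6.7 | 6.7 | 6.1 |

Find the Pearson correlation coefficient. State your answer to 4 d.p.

-0.1893

n = 5, Σx = 152, Σy = 33.1, Σx² = 4960.92, Σy² = 219.47, Σxy = 1004.18
nΣxy − ΣxΣy = 5020.9 − 5031.2 = -10.3
nΣx² − (Σx)² = 24804.6 − 23104 = 1700.6; nΣy² − (Σy)² = 1097.35 − 1095.61 = 1.74
r = -10.3 / √(1700.6 × 1.74) = -10.3 / 54.3971 ≈ -0.1893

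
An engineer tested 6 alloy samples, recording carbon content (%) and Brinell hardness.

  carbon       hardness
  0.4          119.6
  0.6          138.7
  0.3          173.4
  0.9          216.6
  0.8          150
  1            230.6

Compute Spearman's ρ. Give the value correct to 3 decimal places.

Rank carbon: 2, 3, 1, 5, 4, 6
Rank hardness: 1, 2, 4, 5, 3, 6
d = rank(carbon) − rank(hardness): 1, 1, -3, 0, 1, 0; Σd² = 12
ρ = 1 − 6Σd² / [n(n²−1)] = 1 − 6×12 / (6×35) = 1 − 72/210 ≈ 0.657

0.657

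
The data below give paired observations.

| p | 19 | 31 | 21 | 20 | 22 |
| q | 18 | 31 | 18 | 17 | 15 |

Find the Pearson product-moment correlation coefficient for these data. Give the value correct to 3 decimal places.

n = 5, Σp = 113, Σq = 99, Σp² = 2647, Σq² = 2123, Σpq = 2351
nΣpq − ΣpΣq = 11755 − 11187 = 568
nΣp² − (Σp)² = 13235 − 12769 = 466; nΣq² − (Σq)² = 10615 − 9801 = 814
r = 568 / √(466 × 814) = 568 / 615.8928 ≈ 0.922

0.922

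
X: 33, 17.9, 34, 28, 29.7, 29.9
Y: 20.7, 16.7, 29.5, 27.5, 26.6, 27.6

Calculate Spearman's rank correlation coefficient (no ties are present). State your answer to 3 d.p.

0.600

Rank X: 5, 1, 6, 2, 3, 4
Rank Y: 2, 1, 6, 4, 3, 5
d = rank(X) − rank(Y): 3, 0, 0, -2, 0, -1; Σd² = 14
ρ = 1 − 6Σd² / [n(n²−1)] = 1 − 6×14 / (6×35) = 1 − 84/210 ≈ 0.600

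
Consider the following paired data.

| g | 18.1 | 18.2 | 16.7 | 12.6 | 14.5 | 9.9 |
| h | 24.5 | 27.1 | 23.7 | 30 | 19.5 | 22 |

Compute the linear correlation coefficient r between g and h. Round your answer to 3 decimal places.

n = 6, Σg = 90, Σh = 146.8, Σg² = 1404.76, Σh² = 3660.6, Σgh = 2211.01
nΣgh − ΣgΣh = 13266.06 − 13212 = 54.06
nΣg² − (Σg)² = 8428.56 − 8100 = 328.56; nΣh² − (Σh)² = 21963.6 − 21550.24 = 413.36
r = 54.06 / √(328.56 × 413.36) = 54.06 / 368.5289 ≈ 0.147

0.147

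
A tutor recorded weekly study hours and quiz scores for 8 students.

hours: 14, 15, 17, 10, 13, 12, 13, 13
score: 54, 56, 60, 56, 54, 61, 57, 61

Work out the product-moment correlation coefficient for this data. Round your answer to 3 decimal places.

0.115

n = 8, Σx = 107, Σy = 459, Σx² = 1461, Σy² = 26395, Σxy = 6144
nΣxy − ΣxΣy = 49152 − 49113 = 39
nΣx² − (Σx)² = 11688 − 11449 = 239; nΣy² − (Σy)² = 211160 − 210681 = 479
r = 39 / √(239 × 479) = 39 / 338.3504 ≈ 0.115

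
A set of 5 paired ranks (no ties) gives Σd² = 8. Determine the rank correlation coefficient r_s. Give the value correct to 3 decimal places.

ρ = 1 − 6Σd² / [n(n²−1)] = 1 − 6×8 / (5×24)
  = 1 − 48/120 = 1 − 0.4000 ≈ 0.600

0.600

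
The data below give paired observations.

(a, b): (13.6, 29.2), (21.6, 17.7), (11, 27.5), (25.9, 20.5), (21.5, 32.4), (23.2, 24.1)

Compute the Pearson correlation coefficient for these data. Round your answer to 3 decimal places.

-0.488

n = 6, Σa = 116.8, Σb = 151.4, Σa² = 2443.82, Σb² = 3973, Σab = 2868.61
nΣab − ΣaΣb = 17211.66 − 17683.52 = -471.86
nΣa² − (Σa)² = 14662.92 − 13642.24 = 1020.68; nΣb² − (Σb)² = 23838 − 22921.96 = 916.04
r = -471.86 / √(1020.68 × 916.04) = -471.86 / 966.9456 ≈ -0.488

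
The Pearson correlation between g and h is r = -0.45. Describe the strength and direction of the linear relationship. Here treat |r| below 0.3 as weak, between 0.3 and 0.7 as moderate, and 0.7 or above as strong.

r = -0.45 < 0 so the relationship is negative.
|r| = 0.45, which falls in the moderate range.

moderate negative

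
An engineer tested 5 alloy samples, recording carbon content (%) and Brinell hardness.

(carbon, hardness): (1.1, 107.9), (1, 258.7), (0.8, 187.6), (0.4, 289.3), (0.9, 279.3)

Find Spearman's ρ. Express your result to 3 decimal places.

-0.700

Rank carbon: 5, 4, 2, 1, 3
Rank hardness: 1, 3, 2, 5, 4
d = rank(carbon) − rank(hardness): 4, 1, 0, -4, -1; Σd² = 34
ρ = 1 − 6Σd² / [n(n²−1)] = 1 − 6×34 / (5×24) = 1 − 204/120 ≈ -0.700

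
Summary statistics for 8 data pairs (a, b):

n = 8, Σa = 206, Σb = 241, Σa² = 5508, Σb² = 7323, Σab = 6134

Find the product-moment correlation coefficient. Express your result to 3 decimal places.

r = (nΣab − ΣaΣb) / √[(nΣa² − (Σa)²)(nΣb² − (Σb)²)]
Numerator: 8×6134 − 206×241 = -574
Denominator: √[(44064 − 42436)(58584 − 58081)] = √[1628 × 503] = 904.9221
r = -574 / 904.9221 ≈ -0.634

-0.634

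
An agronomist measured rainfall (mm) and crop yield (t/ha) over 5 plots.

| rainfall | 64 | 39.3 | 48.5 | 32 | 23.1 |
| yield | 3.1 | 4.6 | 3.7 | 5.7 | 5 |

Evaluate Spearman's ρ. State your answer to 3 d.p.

Rank rainfall: 5, 3, 4, 2, 1
Rank yield: 1, 3, 2, 5, 4
d = rank(rainfall) − rank(yield): 4, 0, 2, -3, -3; Σd² = 38
ρ = 1 − 6Σd² / [n(n²−1)] = 1 − 6×38 / (5×24) = 1 − 228/120 ≈ -0.900

-0.900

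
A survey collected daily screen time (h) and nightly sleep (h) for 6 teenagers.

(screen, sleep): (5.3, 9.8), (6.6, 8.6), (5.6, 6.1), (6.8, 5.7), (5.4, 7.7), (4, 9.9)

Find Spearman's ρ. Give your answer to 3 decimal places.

-0.829

Rank screen: 2, 5, 4, 6, 3, 1
Rank sleep: 5, 4, 2, 1, 3, 6
d = rank(screen) − rank(sleep): -3, 1, 2, 5, 0, -5; Σd² = 64
ρ = 1 − 6Σd² / [n(n²−1)] = 1 − 6×64 / (6×35) = 1 − 384/210 ≈ -0.829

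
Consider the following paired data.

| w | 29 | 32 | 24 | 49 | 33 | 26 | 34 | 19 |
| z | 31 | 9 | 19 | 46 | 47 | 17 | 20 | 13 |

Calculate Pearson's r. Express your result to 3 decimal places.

n = 8, Σw = 246, Σz = 202, Σw² = 8124, Σz² = 6586, Σwz = 6817
nΣwz − ΣwΣz = 54536 − 49692 = 4844
nΣw² − (Σw)² = 64992 − 60516 = 4476; nΣz² − (Σz)² = 52688 − 40804 = 11884
r = 4844 / √(4476 × 11884) = 4844 / 7293.3383 ≈ 0.664

0.664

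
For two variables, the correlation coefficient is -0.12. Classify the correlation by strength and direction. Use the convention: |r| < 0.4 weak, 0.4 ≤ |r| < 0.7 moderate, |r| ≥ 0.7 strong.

r = -0.12 < 0 so the relationship is negative.
|r| = 0.12, which falls in the weak range.

weak negative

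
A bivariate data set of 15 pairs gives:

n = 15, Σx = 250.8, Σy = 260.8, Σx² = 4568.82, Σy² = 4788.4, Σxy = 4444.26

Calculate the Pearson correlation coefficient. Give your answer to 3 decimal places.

r = (nΣxy − ΣxΣy) / √[(nΣx² − (Σx)²)(nΣy² − (Σy)²)]
Numerator: 15×4444.26 − 250.8×260.8 = 1255.26
Denominator: √[(68532.3 − 62900.64)(71826 − 68016.64)] = √[5631.66 × 3809.36] = 4631.7405
r = 1255.26 / 4631.7405 ≈ 0.271

0.271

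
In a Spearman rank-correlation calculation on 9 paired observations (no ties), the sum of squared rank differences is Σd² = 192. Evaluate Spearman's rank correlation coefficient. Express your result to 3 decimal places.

ρ = 1 − 6Σd² / [n(n²−1)] = 1 − 6×192 / (9×80)
  = 1 − 1152/720 = 1 − 1.6000 ≈ -0.600

-0.600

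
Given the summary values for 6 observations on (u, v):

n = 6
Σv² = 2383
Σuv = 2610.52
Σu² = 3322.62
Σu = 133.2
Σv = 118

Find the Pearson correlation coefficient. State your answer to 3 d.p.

-0.060

r = (nΣuv − ΣuΣv) / √[(nΣu² − (Σu)²)(nΣv² − (Σv)²)]
Numerator: 6×2610.52 − 133.2×118 = -54.48
Denominator: √[(19935.72 − 17742.24)(14298 − 13924)] = √[2193.48 × 374] = 905.7381
r = -54.48 / 905.7381 ≈ -0.060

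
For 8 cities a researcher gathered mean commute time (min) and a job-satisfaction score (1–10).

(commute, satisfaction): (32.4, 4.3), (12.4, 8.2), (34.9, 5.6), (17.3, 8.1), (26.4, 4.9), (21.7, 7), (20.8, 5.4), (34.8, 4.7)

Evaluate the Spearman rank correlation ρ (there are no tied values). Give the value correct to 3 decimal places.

Rank commute: 6, 1, 8, 2, 5, 4, 3, 7
Rank satisfaction: 1, 8, 5, 7, 3, 6, 4, 2
d = rank(commute) − rank(satisfaction): 5, -7, 3, -5, 2, -2, -1, 5; Σd² = 142
ρ = 1 − 6Σd² / [n(n²−1)] = 1 − 6×142 / (8×63) = 1 − 852/504 ≈ -0.690

-0.690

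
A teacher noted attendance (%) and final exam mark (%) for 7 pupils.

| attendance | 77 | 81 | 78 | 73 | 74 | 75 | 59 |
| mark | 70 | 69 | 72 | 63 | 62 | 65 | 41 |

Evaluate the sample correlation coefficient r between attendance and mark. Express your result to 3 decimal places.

0.971

n = 7, Σx = 517, Σy = 442, Σx² = 38485, Σy² = 28564, Σxy = 33076
nΣxy − ΣxΣy = 231532 − 228514 = 3018
nΣx² − (Σx)² = 269395 − 267289 = 2106; nΣy² − (Σy)² = 199948 − 195364 = 4584
r = 3018 / √(2106 × 4584) = 3018 / 3107.0732 ≈ 0.971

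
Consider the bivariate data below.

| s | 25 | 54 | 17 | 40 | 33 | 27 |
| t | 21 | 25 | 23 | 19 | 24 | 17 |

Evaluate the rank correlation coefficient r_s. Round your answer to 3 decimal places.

Rank s: 2, 6, 1, 5, 4, 3
Rank t: 3, 6, 4, 2, 5, 1
d = rank(s) − rank(t): -1, 0, -3, 3, -1, 2; Σd² = 24
ρ = 1 − 6Σd² / [n(n²−1)] = 1 − 6×24 / (6×35) = 1 − 144/210 ≈ 0.314

0.314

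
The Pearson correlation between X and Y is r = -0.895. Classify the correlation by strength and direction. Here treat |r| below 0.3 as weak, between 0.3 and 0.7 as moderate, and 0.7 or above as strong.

r = -0.895 < 0 so the relationship is negative.
|r| = 0.895, which falls in the strong range.

strong negative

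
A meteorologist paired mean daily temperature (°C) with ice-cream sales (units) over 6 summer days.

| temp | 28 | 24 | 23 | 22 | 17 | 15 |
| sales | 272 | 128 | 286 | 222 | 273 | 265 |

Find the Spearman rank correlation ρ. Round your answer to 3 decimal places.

-0.086

Rank temp: 6, 5, 4, 3, 2, 1
Rank sales: 4, 1, 6, 2, 5, 3
d = rank(temp) − rank(sales): 2, 4, -2, 1, -3, -2; Σd² = 38
ρ = 1 − 6Σd² / [n(n²−1)] = 1 − 6×38 / (6×35) = 1 − 228/210 ≈ -0.086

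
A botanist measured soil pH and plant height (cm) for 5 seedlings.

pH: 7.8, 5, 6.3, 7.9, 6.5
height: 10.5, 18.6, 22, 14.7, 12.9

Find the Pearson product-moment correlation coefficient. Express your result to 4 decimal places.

n = 5, Σx = 33.5, Σy = 78.7, Σx² = 230.19, Σy² = 1322.71, Σxy = 513.48
nΣxy − ΣxΣy = 2567.4 − 2636.45 = -69.05
nΣx² − (Σx)² = 1150.95 − 1122.25 = 28.7; nΣy² − (Σy)² = 6613.55 − 6193.69 = 419.86
r = -69.05 / √(28.7 × 419.86) = -69.05 / 109.7724 ≈ -0.6290

-0.6290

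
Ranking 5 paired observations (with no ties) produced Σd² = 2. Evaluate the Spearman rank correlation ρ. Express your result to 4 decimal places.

ρ = 1 − 6Σd² / [n(n²−1)] = 1 − 6×2 / (5×24)
  = 1 − 12/120 = 1 − 0.10000 ≈ 0.9000

0.9000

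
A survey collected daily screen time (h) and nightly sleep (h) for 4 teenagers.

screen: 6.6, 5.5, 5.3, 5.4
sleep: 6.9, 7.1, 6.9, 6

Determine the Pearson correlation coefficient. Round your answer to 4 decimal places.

0.2571

n = 4, Σx = 22.8, Σy = 26.9, Σx² = 131.06, Σy² = 181.63, Σxy = 153.56
nΣxy − ΣxΣy = 614.24 − 613.32 = 0.92
nΣx² − (Σx)² = 524.24 − 519.84 = 4.4; nΣy² − (Σy)² = 726.52 − 723.61 = 2.91
r = 0.92 / √(4.4 × 2.91) = 0.92 / 3.5783 ≈ 0.2571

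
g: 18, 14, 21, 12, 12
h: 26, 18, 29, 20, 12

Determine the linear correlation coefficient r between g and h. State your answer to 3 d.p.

0.900

n = 5, Σg = 77, Σh = 105, Σg² = 1249, Σh² = 2385, Σgh = 1713
nΣgh − ΣgΣh = 8565 − 8085 = 480
nΣg² − (Σg)² = 6245 − 5929 = 316; nΣh² − (Σh)² = 11925 − 11025 = 900
r = 480 / √(316 × 900) = 480 / 533.2917 ≈ 0.900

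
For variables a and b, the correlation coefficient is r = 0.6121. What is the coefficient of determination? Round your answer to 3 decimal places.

0.375

r² = (0.6121)² = 0.375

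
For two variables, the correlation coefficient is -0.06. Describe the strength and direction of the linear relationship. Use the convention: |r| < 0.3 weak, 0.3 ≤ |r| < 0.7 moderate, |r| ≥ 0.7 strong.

r = -0.06 < 0 so the relationship is negative.
|r| = 0.06, which falls in the weak range.

weak negative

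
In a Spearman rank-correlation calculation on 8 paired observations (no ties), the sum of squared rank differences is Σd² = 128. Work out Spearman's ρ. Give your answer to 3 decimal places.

ρ = 1 − 6Σd² / [n(n²−1)] = 1 − 6×128 / (8×63)
  = 1 − 768/504 = 1 − 1.5238 ≈ -0.524

-0.524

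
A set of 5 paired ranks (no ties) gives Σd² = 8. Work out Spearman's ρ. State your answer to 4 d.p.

ρ = 1 − 6Σd² / [n(n²−1)] = 1 − 6×8 / (5×24)
  = 1 − 48/120 = 1 − 0.40000 ≈ 0.6000

0.6000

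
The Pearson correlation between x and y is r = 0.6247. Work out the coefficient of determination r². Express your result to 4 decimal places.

0.3903

r² = (0.6247)² = 0.3903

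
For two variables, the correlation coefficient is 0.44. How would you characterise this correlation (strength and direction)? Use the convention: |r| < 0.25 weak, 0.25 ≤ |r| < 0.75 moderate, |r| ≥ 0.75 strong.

moderate positive

r = 0.44 > 0 so the relationship is positive.
|r| = 0.44, which falls in the moderate range.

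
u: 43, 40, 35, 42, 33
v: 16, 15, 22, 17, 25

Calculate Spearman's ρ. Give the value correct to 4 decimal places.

-0.7000

Rank u: 5, 3, 2, 4, 1
Rank v: 2, 1, 4, 3, 5
d = rank(u) − rank(v): 3, 2, -2, 1, -4; Σd² = 34
ρ = 1 − 6Σd² / [n(n²−1)] = 1 − 6×34 / (5×24) = 1 − 204/120 ≈ -0.7000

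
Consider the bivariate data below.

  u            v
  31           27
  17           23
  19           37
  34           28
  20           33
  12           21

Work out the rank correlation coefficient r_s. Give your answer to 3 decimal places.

Rank u: 5, 2, 3, 6, 4, 1
Rank v: 3, 2, 6, 4, 5, 1
d = rank(u) − rank(v): 2, 0, -3, 2, -1, 0; Σd² = 18
ρ = 1 − 6Σd² / [n(n²−1)] = 1 − 6×18 / (6×35) = 1 − 108/210 ≈ 0.486

0.486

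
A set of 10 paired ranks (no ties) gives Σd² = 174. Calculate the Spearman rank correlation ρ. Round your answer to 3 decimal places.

ρ = 1 − 6Σd² / [n(n²−1)] = 1 − 6×174 / (10×99)
  = 1 − 1044/990 = 1 − 1.0545 ≈ -0.055

-0.055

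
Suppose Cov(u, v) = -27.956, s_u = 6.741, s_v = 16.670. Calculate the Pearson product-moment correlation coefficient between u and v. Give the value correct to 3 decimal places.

r = Cov(u,v) / (s_u · s_v) = -27.956 / (6.741 × 16.670)
  = -27.956 / 112.3725 ≈ -0.249

-0.249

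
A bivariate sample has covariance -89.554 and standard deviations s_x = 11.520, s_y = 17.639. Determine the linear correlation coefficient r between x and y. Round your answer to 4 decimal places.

-0.4407

r = Cov(x,y) / (s_x · s_y) = -89.554 / (11.520 × 17.639)
  = -89.554 / 203.2013 ≈ -0.4407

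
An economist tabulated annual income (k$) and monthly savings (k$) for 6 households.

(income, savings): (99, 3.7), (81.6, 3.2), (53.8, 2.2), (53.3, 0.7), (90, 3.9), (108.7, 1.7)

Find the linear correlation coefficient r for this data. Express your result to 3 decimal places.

n = 6, Σx = 486.4, Σy = 15.4, Σx² = 42110.58, Σy² = 47.36, Σxy = 1318.88
nΣxy − ΣxΣy = 7913.28 − 7490.56 = 422.72
nΣx² − (Σx)² = 252663.48 − 236584.96 = 16078.52; nΣy² − (Σy)² = 284.16 − 237.16 = 47
r = 422.72 / √(16078.52 × 47) = 422.72 / 869.3046 ≈ 0.486

0.486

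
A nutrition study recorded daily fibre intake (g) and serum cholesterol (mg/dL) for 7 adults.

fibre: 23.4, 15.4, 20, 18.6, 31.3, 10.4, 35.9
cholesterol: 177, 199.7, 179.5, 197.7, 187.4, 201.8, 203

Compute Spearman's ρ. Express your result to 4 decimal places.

Rank fibre: 5, 2, 4, 3, 6, 1, 7
Rank cholesterol: 1, 5, 2, 4, 3, 6, 7
d = rank(fibre) − rank(cholesterol): 4, -3, 2, -1, 3, -5, 0; Σd² = 64
ρ = 1 − 6Σd² / [n(n²−1)] = 1 − 6×64 / (7×48) = 1 − 384/336 ≈ -0.1429

-0.1429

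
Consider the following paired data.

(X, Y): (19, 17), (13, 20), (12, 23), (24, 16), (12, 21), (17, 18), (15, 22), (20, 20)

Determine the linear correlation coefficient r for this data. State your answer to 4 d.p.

-0.8064

n = 8, ΣX = 132, ΣY = 157, ΣX² = 2308, ΣY² = 3123, ΣXY = 2531
nΣXY − ΣXΣY = 20248 − 20724 = -476
nΣX² − (ΣX)² = 18464 − 17424 = 1040; nΣY² − (ΣY)² = 24984 − 24649 = 335
r = -476 / √(1040 × 335) = -476 / 590.2542 ≈ -0.8064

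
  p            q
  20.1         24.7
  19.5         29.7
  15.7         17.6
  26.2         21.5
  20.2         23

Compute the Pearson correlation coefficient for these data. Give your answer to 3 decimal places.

n = 5, Σp = 101.7, Σq = 116.5, Σp² = 2125.23, Σq² = 2793.19, Σpq = 2379.84
nΣpq − ΣpΣq = 11899.2 − 11848.05 = 51.15
nΣp² − (Σp)² = 10626.15 − 10342.89 = 283.26; nΣq² − (Σq)² = 13965.95 − 13572.25 = 393.7
r = 51.15 / √(283.26 × 393.7) = 51.15 / 333.9453 ≈ 0.153

0.153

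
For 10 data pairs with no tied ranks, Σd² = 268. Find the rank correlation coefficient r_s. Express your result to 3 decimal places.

-0.624

ρ = 1 − 6Σd² / [n(n²−1)] = 1 − 6×268 / (10×99)
  = 1 − 1608/990 = 1 − 1.6242 ≈ -0.624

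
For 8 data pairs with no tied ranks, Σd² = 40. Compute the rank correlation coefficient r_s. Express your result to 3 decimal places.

ρ = 1 − 6Σd² / [n(n²−1)] = 1 − 6×40 / (8×63)
  = 1 − 240/504 = 1 − 0.4762 ≈ 0.524

0.524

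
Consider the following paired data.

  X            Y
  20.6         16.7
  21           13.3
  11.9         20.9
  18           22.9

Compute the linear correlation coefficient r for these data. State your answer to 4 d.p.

n = 4, ΣX = 71.5, ΣY = 73.8, ΣX² = 1330.97, ΣY² = 1417, ΣXY = 1284.23
nΣXY − ΣXΣY = 5136.92 − 5276.7 = -139.78
nΣX² − (ΣX)² = 5323.88 − 5112.25 = 211.63; nΣY² − (ΣY)² = 5668 − 5446.44 = 221.56
r = -139.78 / √(211.63 × 221.56) = -139.78 / 216.5381 ≈ -0.6455

-0.6455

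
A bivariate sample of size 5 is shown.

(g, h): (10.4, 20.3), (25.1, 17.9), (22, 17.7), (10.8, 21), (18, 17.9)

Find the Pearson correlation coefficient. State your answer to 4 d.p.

-0.9089

n = 5, Σg = 86.3, Σh = 94.8, Σg² = 1662.81, Σh² = 1807.2, Σgh = 1598.81
nΣgh − ΣgΣh = 7994.05 − 8181.24 = -187.19
nΣg² − (Σg)² = 8314.05 − 7447.69 = 866.36; nΣh² − (Σh)² = 9036 − 8987.04 = 48.96
r = -187.19 / √(866.36 × 48.96) = -187.19 / 205.9538 ≈ -0.9089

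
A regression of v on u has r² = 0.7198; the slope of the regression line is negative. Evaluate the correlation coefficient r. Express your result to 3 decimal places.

-0.848

|r| = √0.7198 = 0.848
The association is negative, so r = −0.848.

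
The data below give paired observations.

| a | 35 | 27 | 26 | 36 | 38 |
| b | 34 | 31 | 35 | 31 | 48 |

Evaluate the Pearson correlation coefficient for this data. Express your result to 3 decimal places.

0.499

n = 5, Σa = 162, Σb = 179, Σa² = 5370, Σb² = 6607, Σab = 5877
nΣab − ΣaΣb = 29385 − 28998 = 387
nΣa² − (Σa)² = 26850 − 26244 = 606; nΣb² − (Σb)² = 33035 − 32041 = 994
r = 387 / √(606 × 994) = 387 / 776.1211 ≈ 0.499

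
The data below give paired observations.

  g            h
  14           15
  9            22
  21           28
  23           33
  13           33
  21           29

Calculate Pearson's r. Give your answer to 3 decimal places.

0.508

n = 6, Σg = 101, Σh = 160, Σg² = 1857, Σh² = 4512, Σgh = 2793
nΣgh − ΣgΣh = 16758 − 16160 = 598
nΣg² − (Σg)² = 11142 − 10201 = 941; nΣh² − (Σh)² = 27072 − 25600 = 1472
r = 598 / √(941 × 1472) = 598 / 1176.9248 ≈ 0.508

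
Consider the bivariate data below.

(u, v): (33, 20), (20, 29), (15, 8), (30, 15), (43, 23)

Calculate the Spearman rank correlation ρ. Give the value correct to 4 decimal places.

Rank u: 4, 2, 1, 3, 5
Rank v: 3, 5, 1, 2, 4
d = rank(u) − rank(v): 1, -3, 0, 1, 1; Σd² = 12
ρ = 1 − 6Σd² / [n(n²−1)] = 1 − 6×12 / (5×24) = 1 − 72/120 ≈ 0.4000

0.4000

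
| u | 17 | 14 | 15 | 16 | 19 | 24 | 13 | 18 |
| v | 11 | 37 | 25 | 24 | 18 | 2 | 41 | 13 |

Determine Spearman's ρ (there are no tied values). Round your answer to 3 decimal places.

-0.905

Rank u: 5, 2, 3, 4, 7, 8, 1, 6
Rank v: 2, 7, 6, 5, 4, 1, 8, 3
d = rank(u) − rank(v): 3, -5, -3, -1, 3, 7, -7, 3; Σd² = 160
ρ = 1 − 6Σd² / [n(n²−1)] = 1 − 6×160 / (8×63) = 1 − 960/504 ≈ -0.905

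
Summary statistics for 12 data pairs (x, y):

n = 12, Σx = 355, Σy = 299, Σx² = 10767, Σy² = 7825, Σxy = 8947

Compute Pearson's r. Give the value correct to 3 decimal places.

r = (nΣxy − ΣxΣy) / √[(nΣx² − (Σx)²)(nΣy² − (Σy)²)]
Numerator: 12×8947 − 355×299 = 1219
Denominator: √[(129204 − 126025)(93900 − 89401)] = √[3179 × 4499] = 3781.8410
r = 1219 / 3781.8410 ≈ 0.322

0.322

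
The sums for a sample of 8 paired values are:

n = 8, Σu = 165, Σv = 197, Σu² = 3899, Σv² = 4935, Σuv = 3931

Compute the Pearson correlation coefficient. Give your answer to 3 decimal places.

-0.648

r = (nΣuv − ΣuΣv) / √[(nΣu² − (Σu)²)(nΣv² − (Σv)²)]
Numerator: 8×3931 − 165×197 = -1057
Denominator: √[(31192 − 27225)(39480 − 38809)] = √[3967 × 671] = 1631.5198
r = -1057 / 1631.5198 ≈ -0.648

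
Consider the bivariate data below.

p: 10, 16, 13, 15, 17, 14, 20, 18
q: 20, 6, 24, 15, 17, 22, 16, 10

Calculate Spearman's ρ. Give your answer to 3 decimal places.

-0.619

Rank p: 1, 5, 2, 4, 6, 3, 8, 7
Rank q: 6, 1, 8, 3, 5, 7, 4, 2
d = rank(p) − rank(q): -5, 4, -6, 1, 1, -4, 4, 5; Σd² = 136
ρ = 1 − 6Σd² / [n(n²−1)] = 1 − 6×136 / (8×63) = 1 − 816/504 ≈ -0.619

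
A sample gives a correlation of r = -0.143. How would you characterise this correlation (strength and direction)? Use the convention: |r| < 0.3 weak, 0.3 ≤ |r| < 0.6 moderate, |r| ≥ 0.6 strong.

weak negative

r = -0.143 < 0 so the relationship is negative.
|r| = 0.143, which falls in the weak range.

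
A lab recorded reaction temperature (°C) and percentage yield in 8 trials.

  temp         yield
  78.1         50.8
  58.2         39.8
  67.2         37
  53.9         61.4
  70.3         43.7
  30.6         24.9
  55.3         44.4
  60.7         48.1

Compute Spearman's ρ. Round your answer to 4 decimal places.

Rank temp: 8, 4, 6, 2, 7, 1, 3, 5
Rank yield: 7, 3, 2, 8, 4, 1, 5, 6
d = rank(temp) − rank(yield): 1, 1, 4, -6, 3, 0, -2, -1; Σd² = 68
ρ = 1 − 6Σd² / [n(n²−1)] = 1 − 6×68 / (8×63) = 1 − 408/504 ≈ 0.1905

0.1905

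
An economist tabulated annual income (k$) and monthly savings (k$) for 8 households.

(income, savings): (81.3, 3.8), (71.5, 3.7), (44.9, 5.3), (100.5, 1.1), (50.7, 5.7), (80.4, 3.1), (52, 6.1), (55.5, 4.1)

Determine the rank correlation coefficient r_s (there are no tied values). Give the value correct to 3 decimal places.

Rank income: 7, 5, 1, 8, 2, 6, 3, 4
Rank savings: 4, 3, 6, 1, 7, 2, 8, 5
d = rank(income) − rank(savings): 3, 2, -5, 7, -5, 4, -5, -1; Σd² = 154
ρ = 1 − 6Σd² / [n(n²−1)] = 1 − 6×154 / (8×63) = 1 − 924/504 ≈ -0.833

-0.833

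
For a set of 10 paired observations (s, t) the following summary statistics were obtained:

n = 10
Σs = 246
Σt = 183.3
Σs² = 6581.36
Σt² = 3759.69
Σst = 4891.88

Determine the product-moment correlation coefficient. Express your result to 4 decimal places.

r = (nΣst − ΣsΣt) / √[(nΣs² − (Σs)²)(nΣt² − (Σt)²)]
Numerator: 10×4891.88 − 246×183.3 = 3827
Denominator: √[(65813.6 − 60516)(37596.9 − 33598.89)] = √[5297.6 × 3998.01] = 4602.1579
r = 3827 / 4602.1579 ≈ 0.8316

0.8316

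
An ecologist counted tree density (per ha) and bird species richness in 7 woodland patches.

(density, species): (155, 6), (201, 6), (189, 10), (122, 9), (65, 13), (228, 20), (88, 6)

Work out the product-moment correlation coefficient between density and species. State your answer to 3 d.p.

n = 7, Σx = 1048, Σy = 70, Σx² = 178984, Σy² = 858, Σxy = 11057
nΣxy − ΣxΣy = 77399 − 73360 = 4039
nΣx² − (Σx)² = 1252888 − 1098304 = 154584; nΣy² − (Σy)² = 6006 − 4900 = 1106
r = 4039 / √(154584 × 1106) = 4039 / 13075.5460 ≈ 0.309

0.309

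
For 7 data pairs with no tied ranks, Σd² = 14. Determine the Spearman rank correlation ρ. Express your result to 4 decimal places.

0.7500

ρ = 1 − 6Σd² / [n(n²−1)] = 1 − 6×14 / (7×48)
  = 1 − 84/336 = 1 − 0.25000 ≈ 0.7500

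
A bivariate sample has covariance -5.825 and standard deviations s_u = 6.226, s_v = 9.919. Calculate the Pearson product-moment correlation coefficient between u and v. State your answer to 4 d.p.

-0.0943

r = Cov(u,v) / (s_u · s_v) = -5.825 / (6.226 × 9.919)
  = -5.825 / 61.7557 ≈ -0.0943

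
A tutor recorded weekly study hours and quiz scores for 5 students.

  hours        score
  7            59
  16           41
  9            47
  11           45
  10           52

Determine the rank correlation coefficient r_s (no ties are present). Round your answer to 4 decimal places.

Rank hours: 1, 5, 2, 4, 3
Rank score: 5, 1, 3, 2, 4
d = rank(hours) − rank(score): -4, 4, -1, 2, -1; Σd² = 38
ρ = 1 − 6Σd² / [n(n²−1)] = 1 − 6×38 / (5×24) = 1 − 228/120 ≈ -0.9000

-0.9000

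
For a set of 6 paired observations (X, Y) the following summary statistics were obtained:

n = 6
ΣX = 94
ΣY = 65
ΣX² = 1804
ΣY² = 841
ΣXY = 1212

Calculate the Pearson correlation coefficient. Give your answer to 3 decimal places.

r = (nΣXY − ΣXΣY) / √[(nΣX² − (ΣX)²)(nΣY² − (ΣY)²)]
Numerator: 6×1212 − 94×65 = 1162
Denominator: √[(10824 − 8836)(5046 − 4225)] = √[1988 × 821] = 1277.5555
r = 1162 / 1277.5555 ≈ 0.910

0.910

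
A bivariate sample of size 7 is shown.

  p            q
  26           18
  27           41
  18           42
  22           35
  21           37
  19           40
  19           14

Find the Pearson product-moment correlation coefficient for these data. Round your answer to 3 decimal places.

n = 7, Σp = 152, Σq = 227, Σp² = 3376, Σq² = 8159, Σpq = 4904
nΣpq − ΣpΣq = 34328 − 34504 = -176
nΣp² − (Σp)² = 23632 − 23104 = 528; nΣq² − (Σq)² = 57113 − 51529 = 5584
r = -176 / √(528 × 5584) = -176 / 1717.0766 ≈ -0.102

-0.102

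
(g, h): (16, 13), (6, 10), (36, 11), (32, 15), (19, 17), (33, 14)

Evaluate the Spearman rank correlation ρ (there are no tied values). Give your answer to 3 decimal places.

Rank g: 2, 1, 6, 4, 3, 5
Rank h: 3, 1, 2, 5, 6, 4
d = rank(g) − rank(h): -1, 0, 4, -1, -3, 1; Σd² = 28
ρ = 1 − 6Σd² / [n(n²−1)] = 1 − 6×28 / (6×35) = 1 − 168/210 ≈ 0.200

0.200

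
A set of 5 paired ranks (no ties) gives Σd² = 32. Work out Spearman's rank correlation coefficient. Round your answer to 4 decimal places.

-0.6000

ρ = 1 − 6Σd² / [n(n²−1)] = 1 − 6×32 / (5×24)
  = 1 − 192/120 = 1 − 1.60000 ≈ -0.6000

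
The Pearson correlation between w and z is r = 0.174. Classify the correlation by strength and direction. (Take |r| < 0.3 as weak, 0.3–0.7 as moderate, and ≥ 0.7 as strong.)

r = 0.174 > 0 so the relationship is positive.
|r| = 0.174, which falls in the weak range.

weak positive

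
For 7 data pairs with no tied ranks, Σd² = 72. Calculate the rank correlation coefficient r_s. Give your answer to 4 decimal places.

-0.2857

ρ = 1 − 6Σd² / [n(n²−1)] = 1 − 6×72 / (7×48)
  = 1 − 432/336 = 1 − 1.28571 ≈ -0.2857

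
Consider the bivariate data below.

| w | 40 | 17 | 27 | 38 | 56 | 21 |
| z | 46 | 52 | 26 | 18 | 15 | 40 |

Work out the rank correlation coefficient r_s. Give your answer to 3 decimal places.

-0.657

Rank w: 5, 1, 3, 4, 6, 2
Rank z: 5, 6, 3, 2, 1, 4
d = rank(w) − rank(z): 0, -5, 0, 2, 5, -2; Σd² = 58
ρ = 1 − 6Σd² / [n(n²−1)] = 1 − 6×58 / (6×35) = 1 − 348/210 ≈ -0.657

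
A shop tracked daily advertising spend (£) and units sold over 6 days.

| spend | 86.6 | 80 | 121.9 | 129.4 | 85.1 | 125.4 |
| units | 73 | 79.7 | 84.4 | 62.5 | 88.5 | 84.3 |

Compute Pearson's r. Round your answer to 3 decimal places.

n = 6, Σx = 628.4, Σy = 472.4, Σx² = 68470.7, Σy² = 37649.44, Σxy = 49176.23
nΣxy − ΣxΣy = 295057.38 − 296856.16 = -1798.78
nΣx² − (Σx)² = 410824.2 − 394886.56 = 15937.64; nΣy² − (Σy)² = 225896.64 − 223161.76 = 2734.88
r = -1798.78 / √(15937.64 × 2734.88) = -1798.78 / 6602.0855 ≈ -0.272

-0.272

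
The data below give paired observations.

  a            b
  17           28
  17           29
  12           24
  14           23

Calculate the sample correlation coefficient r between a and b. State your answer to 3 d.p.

0.878

n = 4, Σa = 60, Σb = 104, Σa² = 918, Σb² = 2730, Σab = 1579
nΣab − ΣaΣb = 6316 − 6240 = 76
nΣa² − (Σa)² = 3672 − 3600 = 72; nΣb² − (Σb)² = 10920 − 10816 = 104
r = 76 / √(72 × 104) = 76 / 86.5332 ≈ 0.878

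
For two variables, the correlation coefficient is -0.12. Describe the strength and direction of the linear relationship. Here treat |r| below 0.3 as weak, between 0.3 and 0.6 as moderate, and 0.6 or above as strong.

r = -0.12 < 0 so the relationship is negative.
|r| = 0.12, which falls in the weak range.

weak negative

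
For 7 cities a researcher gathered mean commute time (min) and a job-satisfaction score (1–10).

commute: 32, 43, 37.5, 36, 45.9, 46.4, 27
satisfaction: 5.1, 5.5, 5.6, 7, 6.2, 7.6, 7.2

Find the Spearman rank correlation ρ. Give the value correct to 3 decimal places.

0.214

Rank commute: 2, 5, 4, 3, 6, 7, 1
Rank satisfaction: 1, 2, 3, 5, 4, 7, 6
d = rank(commute) − rank(satisfaction): 1, 3, 1, -2, 2, 0, -5; Σd² = 44
ρ = 1 − 6Σd² / [n(n²−1)] = 1 − 6×44 / (7×48) = 1 − 264/336 ≈ 0.214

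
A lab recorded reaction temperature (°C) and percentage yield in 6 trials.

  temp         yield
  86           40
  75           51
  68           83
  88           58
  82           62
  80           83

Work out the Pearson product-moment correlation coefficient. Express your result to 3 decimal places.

-0.563

n = 6, Σx = 479, Σy = 377, Σx² = 38513, Σy² = 25187, Σxy = 29737
nΣxy − ΣxΣy = 178422 − 180583 = -2161
nΣx² − (Σx)² = 231078 − 229441 = 1637; nΣy² − (Σy)² = 151122 − 142129 = 8993
r = -2161 / √(1637 × 8993) = -2161 / 3836.8660 ≈ -0.563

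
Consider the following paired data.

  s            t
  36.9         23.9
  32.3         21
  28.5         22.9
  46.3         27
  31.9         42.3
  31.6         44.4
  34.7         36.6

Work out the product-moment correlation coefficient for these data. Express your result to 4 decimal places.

n = 7, Σs = 242.2, Σt = 218.1, Σs² = 8581.1, Σt² = 7365.83, Σst = 7485.39
nΣst − ΣsΣt = 52397.73 − 52823.82 = -426.09
nΣs² − (Σs)² = 60067.7 − 58660.84 = 1406.86; nΣt² − (Σt)² = 51560.81 − 47567.61 = 3993.2
r = -426.09 / √(1406.86 × 3993.2) = -426.09 / 2370.2053 ≈ -0.1798

-0.1798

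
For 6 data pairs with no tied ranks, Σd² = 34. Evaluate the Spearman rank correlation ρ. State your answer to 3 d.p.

ρ = 1 − 6Σd² / [n(n²−1)] = 1 − 6×34 / (6×35)
  = 1 − 204/210 = 1 − 0.9714 ≈ 0.029

0.029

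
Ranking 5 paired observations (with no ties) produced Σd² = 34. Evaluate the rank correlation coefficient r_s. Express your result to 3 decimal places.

-0.700

ρ = 1 − 6Σd² / [n(n²−1)] = 1 − 6×34 / (5×24)
  = 1 − 204/120 = 1 − 1.7000 ≈ -0.700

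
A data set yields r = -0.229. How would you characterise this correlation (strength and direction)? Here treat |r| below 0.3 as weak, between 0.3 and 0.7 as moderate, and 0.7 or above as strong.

weak negative

r = -0.229 < 0 so the relationship is negative.
|r| = 0.229, which falls in the weak range.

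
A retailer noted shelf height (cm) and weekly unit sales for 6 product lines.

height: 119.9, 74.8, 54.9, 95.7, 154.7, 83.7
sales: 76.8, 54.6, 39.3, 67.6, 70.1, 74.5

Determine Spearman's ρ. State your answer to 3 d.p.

0.714

Rank height: 5, 2, 1, 4, 6, 3
Rank sales: 6, 2, 1, 3, 4, 5
d = rank(height) − rank(sales): -1, 0, 0, 1, 2, -2; Σd² = 10
ρ = 1 − 6Σd² / [n(n²−1)] = 1 − 6×10 / (6×35) = 1 − 60/210 ≈ 0.714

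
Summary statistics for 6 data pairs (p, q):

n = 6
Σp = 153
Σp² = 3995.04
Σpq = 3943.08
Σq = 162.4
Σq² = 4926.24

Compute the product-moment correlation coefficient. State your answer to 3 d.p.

-0.889

r = (nΣpq − ΣpΣq) / √[(nΣp² − (Σp)²)(nΣq² − (Σq)²)]
Numerator: 6×3943.08 − 153×162.4 = -1188.72
Denominator: √[(23970.24 − 23409)(29557.44 − 26373.76)] = √[561.24 × 3183.68] = 1336.7156
r = -1188.72 / 1336.7156 ≈ -0.889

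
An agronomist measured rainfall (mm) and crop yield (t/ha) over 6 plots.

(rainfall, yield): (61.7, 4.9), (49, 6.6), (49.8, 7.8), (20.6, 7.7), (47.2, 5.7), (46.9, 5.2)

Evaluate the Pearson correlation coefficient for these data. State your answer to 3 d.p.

n = 6, Σx = 275.2, Σy = 37.9, Σx² = 13539.74, Σy² = 247.23, Σxy = 1685.71
nΣxy − ΣxΣy = 10114.26 − 10430.08 = -315.82
nΣx² − (Σx)² = 81238.44 − 75735.04 = 5503.4; nΣy² − (Σy)² = 1483.38 − 1436.41 = 46.97
r = -315.82 / √(5503.4 × 46.97) = -315.82 / 508.4237 ≈ -0.621

-0.621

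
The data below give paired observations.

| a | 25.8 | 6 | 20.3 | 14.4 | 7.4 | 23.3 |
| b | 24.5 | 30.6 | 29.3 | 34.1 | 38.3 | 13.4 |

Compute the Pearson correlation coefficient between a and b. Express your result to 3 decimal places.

n = 6, Σa = 97.2, Σb = 170.2, Σa² = 1918.74, Σb² = 5204.36, Σab = 2497.17
nΣab − ΣaΣb = 14983.02 − 16543.44 = -1560.42
nΣa² − (Σa)² = 11512.44 − 9447.84 = 2064.6; nΣb² − (Σb)² = 31226.16 − 28968.04 = 2258.12
r = -1560.42 / √(2064.6 × 2258.12) = -1560.42 / 2159.1930 ≈ -0.723

-0.723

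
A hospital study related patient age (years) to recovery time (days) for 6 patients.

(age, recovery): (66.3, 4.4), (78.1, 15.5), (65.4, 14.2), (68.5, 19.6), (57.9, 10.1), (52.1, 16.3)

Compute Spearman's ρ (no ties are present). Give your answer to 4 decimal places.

0.1429

Rank age: 4, 6, 3, 5, 2, 1
Rank recovery: 1, 4, 3, 6, 2, 5
d = rank(age) − rank(recovery): 3, 2, 0, -1, 0, -4; Σd² = 30
ρ = 1 − 6Σd² / [n(n²−1)] = 1 − 6×30 / (6×35) = 1 − 180/210 ≈ 0.1429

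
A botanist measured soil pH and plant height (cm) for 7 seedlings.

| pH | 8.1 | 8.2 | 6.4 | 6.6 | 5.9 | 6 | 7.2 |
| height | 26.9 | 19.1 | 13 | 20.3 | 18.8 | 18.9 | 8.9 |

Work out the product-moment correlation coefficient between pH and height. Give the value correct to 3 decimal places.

n = 7, Σx = 48.4, Σy = 125.9, Σx² = 340.02, Σy² = 2459.37, Σxy = 880.09
nΣxy − ΣxΣy = 6160.63 − 6093.56 = 67.07
nΣx² − (Σx)² = 2380.14 − 2342.56 = 37.58; nΣy² − (Σy)² = 17215.59 − 15850.81 = 1364.78
r = 67.07 / √(37.58 × 1364.78) = 67.07 / 226.4695 ≈ 0.296

0.296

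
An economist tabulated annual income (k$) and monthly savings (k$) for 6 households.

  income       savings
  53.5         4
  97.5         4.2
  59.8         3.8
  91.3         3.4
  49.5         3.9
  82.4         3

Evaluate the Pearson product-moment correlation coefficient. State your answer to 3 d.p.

n = 6, Σx = 434, Σy = 22.3, Σx² = 33520.24, Σy² = 83.85, Σxy = 1601.41
nΣxy − ΣxΣy = 9608.46 − 9678.2 = -69.74
nΣx² − (Σx)² = 201121.44 − 188356 = 12765.44; nΣy² − (Σy)² = 503.1 − 497.29 = 5.81
r = -69.74 / √(12765.44 × 5.81) = -69.74 / 272.3366 ≈ -0.256

-0.256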